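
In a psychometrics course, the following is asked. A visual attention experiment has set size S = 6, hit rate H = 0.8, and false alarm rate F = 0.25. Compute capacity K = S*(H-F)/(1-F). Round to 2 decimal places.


K = S * (H - F) / (1 - F)
H - F = 0.55
1 - F = 0.75
K = 6 * 0.55 / 0.75
= 4.40


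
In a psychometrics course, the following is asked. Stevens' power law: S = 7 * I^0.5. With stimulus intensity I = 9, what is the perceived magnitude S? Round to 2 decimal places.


S = 7 * 9^0.5
9^0.5 = 3.0
S = 7 * 3.0
= 21.00


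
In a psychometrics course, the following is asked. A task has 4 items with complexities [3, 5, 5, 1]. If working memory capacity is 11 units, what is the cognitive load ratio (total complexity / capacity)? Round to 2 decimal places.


Total complexity = 3 + 5 + 5 + 1 = 14
Load = total / capacity = 14 / 11
= 1.27


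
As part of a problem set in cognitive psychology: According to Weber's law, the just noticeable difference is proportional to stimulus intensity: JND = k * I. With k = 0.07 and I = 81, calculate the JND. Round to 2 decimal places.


JND = k * I
JND = 0.07 * 81
= 5.67


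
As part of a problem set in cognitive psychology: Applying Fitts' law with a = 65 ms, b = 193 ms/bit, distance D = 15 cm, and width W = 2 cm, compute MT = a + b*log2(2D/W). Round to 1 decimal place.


MT = 65 + 193 * log2(2*15/2)
2D/W = 15.0
log2(15.0) = 3.9069
MT = 65 + 193 * 3.9069
= 819.0 ms


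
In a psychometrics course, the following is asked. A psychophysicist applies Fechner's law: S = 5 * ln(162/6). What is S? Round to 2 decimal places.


S = 5 * ln(162/6)
I/I0 = 27.0
ln(27.0) = 3.2958
S = 5 * 3.2958
= 16.48


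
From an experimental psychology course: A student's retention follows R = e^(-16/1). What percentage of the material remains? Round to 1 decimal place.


R = e^(-t/S)
-t/S = -16/1 = -16.0
R = e^(-16.0) = 0.0
Percentage = 0.0 * 100
= 0.0


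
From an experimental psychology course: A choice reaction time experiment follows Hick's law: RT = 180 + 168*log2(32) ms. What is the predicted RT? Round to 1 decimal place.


RT = 180 + 168 * log2(32)
log2(32) = 5.0
RT = 180 + 168 * 5.0
= 180 + 840.0
= 1020.0 ms


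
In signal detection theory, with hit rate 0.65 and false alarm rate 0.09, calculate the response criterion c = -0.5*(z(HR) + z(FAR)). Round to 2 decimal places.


c = -0.5 * (z(HR) + z(FAR))
z(0.65) = 0.3853
z(0.09) = -1.3408
c = -0.5 * (0.3853 + -1.3408)
= -0.5 * -0.9555
= 0.48


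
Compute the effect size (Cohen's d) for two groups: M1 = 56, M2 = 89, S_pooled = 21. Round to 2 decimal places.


Cohen's d = (M1 - M2) / S_pooled
= (56 - 89) / 21
= -33 / 21
= -1.57


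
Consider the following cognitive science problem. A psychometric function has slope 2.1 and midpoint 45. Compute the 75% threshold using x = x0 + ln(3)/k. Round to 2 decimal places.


At P = 0.75: 0.75 = 1/(1 + e^(-k*(x-x0)))
Solving: e^(-k*(x-x0)) = 1/3
x = x0 + ln(3)/k
ln(3) = 1.0986
x = 45 + 1.0986/2.1
= 45 + 0.5231
= 45.52


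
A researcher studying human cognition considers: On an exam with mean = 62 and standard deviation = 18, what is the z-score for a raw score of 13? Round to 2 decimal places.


z = (X - mu) / sigma
= (13 - 62) / 18
= -49 / 18
= -2.72


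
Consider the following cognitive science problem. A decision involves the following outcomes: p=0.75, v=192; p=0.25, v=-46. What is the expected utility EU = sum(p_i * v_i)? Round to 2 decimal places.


EU = sum(p_i * v_i)
0.75 * 192 = 144.0
0.25 * -46 = -11.5
EU = 144.0 + -11.5
= 132.50


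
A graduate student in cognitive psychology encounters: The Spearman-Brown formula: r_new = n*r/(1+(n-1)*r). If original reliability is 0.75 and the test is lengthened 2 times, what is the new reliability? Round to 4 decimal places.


r_new = n*r / (1 + (n-1)*r)
Numerator = 2 * 0.75 = 1.5
Denominator = 1 + 1 * 0.75 = 1.75
r_new = 1.5 / 1.75
= 0.8571


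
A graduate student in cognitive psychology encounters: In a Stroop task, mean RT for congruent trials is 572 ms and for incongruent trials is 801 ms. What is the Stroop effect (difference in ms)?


Stroop effect = RT(incongruent) - RT(congruent)
= 801 - 572
= 229 ms


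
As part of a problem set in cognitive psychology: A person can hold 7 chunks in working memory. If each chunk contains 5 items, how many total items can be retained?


Total items = chunks * items_per_chunk
= 7 * 5
= 35


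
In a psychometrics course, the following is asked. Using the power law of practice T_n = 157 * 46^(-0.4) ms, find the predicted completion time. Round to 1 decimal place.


T_n = 157 * 46^(-0.4)
46^(-0.4) = 0.216221
T_n = 157 * 0.216221
= 33.9 ms


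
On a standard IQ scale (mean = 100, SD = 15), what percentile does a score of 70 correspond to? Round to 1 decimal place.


z = (IQ - mean) / SD
z = (70 - 100) / 15 = -2.0
Percentile = Phi(-2.0) * 100
Phi(-2.0) = 0.02275
= 2.3


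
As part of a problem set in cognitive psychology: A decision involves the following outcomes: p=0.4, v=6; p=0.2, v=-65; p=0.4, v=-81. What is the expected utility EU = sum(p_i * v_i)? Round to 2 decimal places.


EU = sum(p_i * v_i)
0.4 * 6 = 2.4
0.2 * -65 = -13.0
0.4 * -81 = -32.4
EU = 2.4 + -13.0 + -32.4
= -43.00


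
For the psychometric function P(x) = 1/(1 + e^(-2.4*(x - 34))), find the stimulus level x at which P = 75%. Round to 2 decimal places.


At P = 0.75: 0.75 = 1/(1 + e^(-k*(x-x0)))
Solving: e^(-k*(x-x0)) = 1/3
x = x0 + ln(3)/k
ln(3) = 1.0986
x = 34 + 1.0986/2.4
= 34 + 0.4578
= 34.46


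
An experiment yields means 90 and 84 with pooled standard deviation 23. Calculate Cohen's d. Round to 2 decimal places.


Cohen's d = (M1 - M2) / S_pooled
= (90 - 84) / 23
= 6 / 23
= 0.26


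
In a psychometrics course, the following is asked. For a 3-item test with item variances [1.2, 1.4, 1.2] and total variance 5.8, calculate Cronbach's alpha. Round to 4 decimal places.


alpha = (k/(k-1)) * (1 - sum(s_i^2)/s_total^2)
sum(item variances) = 3.8
k/(k-1) = 3/2 = 1.5
1 - 3.8/5.8 = 1 - 0.655172 = 0.344828
alpha = 1.5 * 0.344828
= 0.5172


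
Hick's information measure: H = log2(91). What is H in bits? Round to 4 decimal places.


H = log2(n)
H = log2(91)
= 6.5078


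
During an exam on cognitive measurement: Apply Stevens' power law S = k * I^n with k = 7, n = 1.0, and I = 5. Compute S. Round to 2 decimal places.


S = 7 * 5^1.0
5^1.0 = 5.0
S = 7 * 5.0
= 35.00


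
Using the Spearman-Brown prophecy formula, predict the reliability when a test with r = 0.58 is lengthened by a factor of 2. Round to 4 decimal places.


r_new = n*r / (1 + (n-1)*r)
Numerator = 2 * 0.58 = 1.16
Denominator = 1 + 1 * 0.58 = 1.58
r_new = 1.16 / 1.58
= 0.7342


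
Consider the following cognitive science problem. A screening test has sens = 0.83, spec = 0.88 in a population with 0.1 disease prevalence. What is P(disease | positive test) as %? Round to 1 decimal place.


PPV = (sens * prev) / (sens * prev + (1-spec) * (1-prev))
Numerator = 0.83 * 0.1 = 0.083
P(positive and no disease) = (1 - spec) * (1 - prev) = (1 - 0.88) * (1 - 0.1) = 0.108
Denominator = 0.083 + 0.108 = 0.191
PPV = 0.083 / 0.191 = 0.434555
As percentage = 43.5


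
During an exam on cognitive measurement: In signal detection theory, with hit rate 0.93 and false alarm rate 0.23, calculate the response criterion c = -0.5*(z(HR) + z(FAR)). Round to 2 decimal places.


c = -0.5 * (z(HR) + z(FAR))
z(0.93) = 1.4758
z(0.23) = -0.7388
c = -0.5 * (1.4758 + -0.7388)
= -0.5 * 0.737
= -0.37


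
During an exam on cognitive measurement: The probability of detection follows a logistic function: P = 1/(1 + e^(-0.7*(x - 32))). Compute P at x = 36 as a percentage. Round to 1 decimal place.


P(x) = 1/(1 + e^(-0.7*(36 - 32)))
Exponent = -0.7 * 4 = -2.8
e^(-2.8) = 0.06081
P = 1/(1 + 0.06081) = 0.942676
Percentage = 94.3


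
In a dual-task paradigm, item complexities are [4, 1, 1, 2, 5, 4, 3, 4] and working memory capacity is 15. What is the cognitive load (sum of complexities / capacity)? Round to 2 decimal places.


Total complexity = 4 + 1 + 1 + 2 + 5 + 4 + 3 + 4 = 24
Load = total / capacity = 24 / 15
= 1.60


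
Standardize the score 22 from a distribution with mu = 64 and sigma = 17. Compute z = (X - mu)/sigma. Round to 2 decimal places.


z = (X - mu) / sigma
= (22 - 64) / 17
= -42 / 17
= -2.47


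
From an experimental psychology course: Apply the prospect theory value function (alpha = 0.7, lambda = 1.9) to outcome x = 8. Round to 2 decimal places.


Since x = 8 >= 0, use v(x) = x^0.7
8^0.7 = 4.2871
v(8) = 4.29


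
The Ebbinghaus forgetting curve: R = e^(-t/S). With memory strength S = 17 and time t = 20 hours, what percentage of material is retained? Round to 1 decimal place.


R = e^(-t/S)
-t/S = -20/17 = -1.176471
R = e^(-1.176471) = 0.308365
Percentage = 0.308365 * 100
= 30.8


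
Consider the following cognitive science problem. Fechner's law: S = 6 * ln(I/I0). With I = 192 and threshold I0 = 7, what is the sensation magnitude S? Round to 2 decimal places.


S = 6 * ln(192/7)
I/I0 = 27.428571
ln(27.428571) = 3.3116
S = 6 * 3.3116
= 19.87


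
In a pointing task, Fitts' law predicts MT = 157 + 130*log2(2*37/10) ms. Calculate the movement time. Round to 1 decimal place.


MT = 157 + 130 * log2(2*37/10)
2D/W = 7.4
log2(7.4) = 2.8875
MT = 157 + 130 * 2.8875
= 532.4 ms


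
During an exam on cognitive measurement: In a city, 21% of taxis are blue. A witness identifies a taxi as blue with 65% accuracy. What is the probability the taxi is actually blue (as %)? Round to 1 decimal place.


P(blue | says blue) = P(says blue | blue)*P(blue) / [P(says blue | blue)*P(blue) + P(says blue | not blue)*P(not blue)]
Numerator = 0.65 * 0.21 = 0.1365
False identification = 0.35 * 0.79 = 0.2765
P = 0.1365 / (0.1365 + 0.2765)
= 0.1365 / 0.413
As percentage = 33.1


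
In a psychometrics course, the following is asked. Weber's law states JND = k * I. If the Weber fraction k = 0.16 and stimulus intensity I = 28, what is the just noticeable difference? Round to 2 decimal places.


JND = k * I
JND = 0.16 * 28
= 4.48


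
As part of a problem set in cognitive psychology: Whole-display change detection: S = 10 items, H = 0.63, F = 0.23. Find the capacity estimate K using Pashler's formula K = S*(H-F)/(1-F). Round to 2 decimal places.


K = S * (H - F) / (1 - F)
H - F = 0.4
1 - F = 0.77
K = 10 * 0.4 / 0.77
= 5.19


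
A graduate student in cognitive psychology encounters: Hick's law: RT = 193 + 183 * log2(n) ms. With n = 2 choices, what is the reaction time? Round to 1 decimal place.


RT = 193 + 183 * log2(2)
log2(2) = 1.0
RT = 193 + 183 * 1.0
= 193 + 183.0
= 376.0 ms


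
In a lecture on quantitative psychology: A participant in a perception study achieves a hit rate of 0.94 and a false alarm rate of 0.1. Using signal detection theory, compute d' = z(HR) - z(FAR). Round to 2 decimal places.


d' = z(HR) - z(FAR)
z(0.94) = 1.5548
z(0.1) = -1.2816
d' = 1.5548 - -1.2816
= 2.84


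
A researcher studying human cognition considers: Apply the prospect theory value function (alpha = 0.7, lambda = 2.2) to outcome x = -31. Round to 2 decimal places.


Since x = -31 < 0, use v(x) = -lambda*(-x)^alpha
(-x) = 31
31^0.7 = 11.065
v(-31) = -2.2 * 11.065
= -24.34


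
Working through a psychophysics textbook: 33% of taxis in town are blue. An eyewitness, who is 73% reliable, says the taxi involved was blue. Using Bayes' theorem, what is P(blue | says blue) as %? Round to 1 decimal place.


P(blue | says blue) = P(says blue | blue)*P(blue) / [P(says blue | blue)*P(blue) + P(says blue | not blue)*P(not blue)]
Numerator = 0.73 * 0.33 = 0.2409
False identification = 0.27 * 0.67 = 0.1809
P = 0.2409 / (0.2409 + 0.1809)
= 0.2409 / 0.4218
As percentage = 57.1


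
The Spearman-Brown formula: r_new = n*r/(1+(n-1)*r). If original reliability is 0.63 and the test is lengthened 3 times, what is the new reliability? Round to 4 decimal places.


r_new = n*r / (1 + (n-1)*r)
Numerator = 3 * 0.63 = 1.89
Denominator = 1 + 2 * 0.63 = 2.26
r_new = 1.89 / 2.26
= 0.8363


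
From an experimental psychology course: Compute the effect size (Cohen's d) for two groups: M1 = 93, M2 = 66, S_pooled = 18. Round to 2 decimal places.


Cohen's d = (M1 - M2) / S_pooled
= (93 - 66) / 18
= 27 / 18
= 1.50


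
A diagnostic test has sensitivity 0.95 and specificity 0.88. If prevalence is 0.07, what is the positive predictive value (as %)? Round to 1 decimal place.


PPV = (sens * prev) / (sens * prev + (1-spec) * (1-prev))
Numerator = 0.95 * 0.07 = 0.0665
P(positive and no disease) = (1 - spec) * (1 - prev) = (1 - 0.88) * (1 - 0.07) = 0.1116
Denominator = 0.0665 + 0.1116 = 0.1781
PPV = 0.0665 / 0.1781 = 0.373386
As percentage = 37.3


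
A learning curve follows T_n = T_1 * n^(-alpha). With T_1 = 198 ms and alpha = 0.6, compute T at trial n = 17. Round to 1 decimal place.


T_n = 198 * 17^(-0.6)
17^(-0.6) = 0.182697
T_n = 198 * 0.182697
= 36.2 ms


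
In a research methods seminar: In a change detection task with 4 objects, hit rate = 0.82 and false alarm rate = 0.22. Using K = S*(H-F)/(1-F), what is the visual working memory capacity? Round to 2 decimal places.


K = S * (H - F) / (1 - F)
H - F = 0.6
1 - F = 0.78
K = 4 * 0.6 / 0.78
= 3.08


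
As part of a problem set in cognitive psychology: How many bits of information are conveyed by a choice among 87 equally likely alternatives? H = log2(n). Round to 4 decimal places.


H = log2(n)
H = log2(87)
= 6.4429


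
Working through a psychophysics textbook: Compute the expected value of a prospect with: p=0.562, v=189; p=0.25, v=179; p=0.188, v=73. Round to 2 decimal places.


EU = sum(p_i * v_i)
0.562 * 189 = 106.218
0.25 * 179 = 44.75
0.188 * 73 = 13.724
EU = 106.218 + 44.75 + 13.724
= 164.69


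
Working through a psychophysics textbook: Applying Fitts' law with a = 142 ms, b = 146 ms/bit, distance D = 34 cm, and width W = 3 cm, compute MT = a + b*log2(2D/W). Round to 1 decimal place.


MT = 142 + 146 * log2(2*34/3)
2D/W = 22.666667
log2(22.666667) = 4.5025
MT = 142 + 146 * 4.5025
= 799.4 ms


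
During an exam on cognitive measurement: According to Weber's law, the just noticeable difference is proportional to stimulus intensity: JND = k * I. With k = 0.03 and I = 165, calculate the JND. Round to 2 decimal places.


JND = k * I
JND = 0.03 * 165
= 4.95


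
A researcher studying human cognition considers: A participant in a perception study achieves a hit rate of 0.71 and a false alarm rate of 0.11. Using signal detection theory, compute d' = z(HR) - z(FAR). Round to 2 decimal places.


d' = z(HR) - z(FAR)
z(0.71) = 0.5534
z(0.11) = -1.2265
d' = 0.5534 - -1.2265
= 1.78


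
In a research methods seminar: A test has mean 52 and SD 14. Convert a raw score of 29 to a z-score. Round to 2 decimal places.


z = (X - mu) / sigma
= (29 - 52) / 14
= -23 / 14
= -1.64


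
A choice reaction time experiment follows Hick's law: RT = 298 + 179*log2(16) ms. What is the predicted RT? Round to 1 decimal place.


RT = 298 + 179 * log2(16)
log2(16) = 4.0
RT = 298 + 179 * 4.0
= 298 + 716.0
= 1014.0 ms


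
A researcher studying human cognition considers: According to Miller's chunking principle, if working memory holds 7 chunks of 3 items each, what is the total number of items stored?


Total items = chunks * items_per_chunk
= 7 * 3
= 21


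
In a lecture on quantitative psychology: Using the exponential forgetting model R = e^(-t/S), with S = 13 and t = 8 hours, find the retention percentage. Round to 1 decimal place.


R = e^(-t/S)
-t/S = -8/13 = -0.615385
R = e^(-0.615385) = 0.540433
Percentage = 0.540433 * 100
= 54.0


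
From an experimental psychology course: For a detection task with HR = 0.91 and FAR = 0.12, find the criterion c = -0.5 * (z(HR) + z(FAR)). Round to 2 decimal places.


c = -0.5 * (z(HR) + z(FAR))
z(0.91) = 1.3408
z(0.12) = -1.175
c = -0.5 * (1.3408 + -1.175)
= -0.5 * 0.1658
= -0.08


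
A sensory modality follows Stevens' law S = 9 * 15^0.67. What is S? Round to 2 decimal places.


S = 9 * 15^0.67
15^0.67 = 6.1374
S = 9 * 6.1374
= 55.24


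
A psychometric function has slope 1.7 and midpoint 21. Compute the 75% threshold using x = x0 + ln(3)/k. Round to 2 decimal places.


At P = 0.75: 0.75 = 1/(1 + e^(-k*(x-x0)))
Solving: e^(-k*(x-x0)) = 1/3
x = x0 + ln(3)/k
ln(3) = 1.0986
x = 21 + 1.0986/1.7
= 21 + 0.6462
= 21.65


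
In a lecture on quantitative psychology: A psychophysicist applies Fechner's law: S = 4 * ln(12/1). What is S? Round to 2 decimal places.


S = 4 * ln(12/1)
I/I0 = 12.0
ln(12.0) = 2.4849
S = 4 * 2.4849
= 9.94


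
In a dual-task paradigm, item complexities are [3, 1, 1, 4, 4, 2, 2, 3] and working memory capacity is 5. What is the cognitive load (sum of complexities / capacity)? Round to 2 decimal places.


Total complexity = 3 + 1 + 1 + 4 + 4 + 2 + 2 + 3 = 20
Load = total / capacity = 20 / 5
= 4.00


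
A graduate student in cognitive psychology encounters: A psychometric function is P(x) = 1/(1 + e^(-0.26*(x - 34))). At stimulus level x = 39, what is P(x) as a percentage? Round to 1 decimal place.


P(x) = 1/(1 + e^(-0.26*(39 - 34)))
Exponent = -0.26 * 5 = -1.3
e^(-1.3) = 0.272532
P = 1/(1 + 0.272532) = 0.785835
Percentage = 78.6


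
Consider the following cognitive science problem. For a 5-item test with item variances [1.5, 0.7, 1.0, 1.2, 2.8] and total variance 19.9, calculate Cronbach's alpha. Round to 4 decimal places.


alpha = (k/(k-1)) * (1 - sum(s_i^2)/s_total^2)
sum(item variances) = 7.2
k/(k-1) = 5/4 = 1.25
1 - 7.2/19.9 = 1 - 0.361809 = 0.638191
alpha = 1.25 * 0.638191
= 0.7977


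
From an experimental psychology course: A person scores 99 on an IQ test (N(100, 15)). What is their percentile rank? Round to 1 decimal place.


z = (IQ - mean) / SD
z = (99 - 100) / 15 = -0.0667
Percentile = Phi(-0.0667) * 100
Phi(-0.0667) = 0.47341
= 47.3


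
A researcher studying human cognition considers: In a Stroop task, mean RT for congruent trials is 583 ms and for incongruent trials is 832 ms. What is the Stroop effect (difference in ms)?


Stroop effect = RT(incongruent) - RT(congruent)
= 832 - 583
= 249 ms


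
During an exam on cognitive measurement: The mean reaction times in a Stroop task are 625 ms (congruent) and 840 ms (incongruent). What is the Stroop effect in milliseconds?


Stroop effect = RT(incongruent) - RT(congruent)
= 840 - 625
= 215 ms


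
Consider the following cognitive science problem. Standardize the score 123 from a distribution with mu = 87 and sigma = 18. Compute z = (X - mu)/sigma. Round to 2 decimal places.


z = (X - mu) / sigma
= (123 - 87) / 18
= 36 / 18
= 2.00


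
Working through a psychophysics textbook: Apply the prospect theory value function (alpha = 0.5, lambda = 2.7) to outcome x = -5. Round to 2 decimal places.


Since x = -5 < 0, use v(x) = -lambda*(-x)^alpha
(-x) = 5
5^0.5 = 2.2361
v(-5) = -2.7 * 2.2361
= -6.04


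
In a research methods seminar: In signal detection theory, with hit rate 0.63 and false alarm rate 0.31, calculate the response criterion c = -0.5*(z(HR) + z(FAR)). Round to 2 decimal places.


c = -0.5 * (z(HR) + z(FAR))
z(0.63) = 0.3319
z(0.31) = -0.4959
c = -0.5 * (0.3319 + -0.4959)
= -0.5 * -0.164
= 0.08


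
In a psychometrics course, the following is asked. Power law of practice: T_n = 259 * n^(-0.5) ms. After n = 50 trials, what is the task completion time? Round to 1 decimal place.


T_n = 259 * 50^(-0.5)
50^(-0.5) = 0.141421
T_n = 259 * 0.141421
= 36.6 ms


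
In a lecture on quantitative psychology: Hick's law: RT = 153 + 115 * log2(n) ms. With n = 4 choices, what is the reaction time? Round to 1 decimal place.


RT = 153 + 115 * log2(4)
log2(4) = 2.0
RT = 153 + 115 * 2.0
= 153 + 230.0
= 383.0 ms


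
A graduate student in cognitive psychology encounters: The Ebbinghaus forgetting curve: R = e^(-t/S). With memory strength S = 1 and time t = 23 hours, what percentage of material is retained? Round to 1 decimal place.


R = e^(-t/S)
-t/S = -23/1 = -23.0
R = e^(-23.0) = 0.0
Percentage = 0.0 * 100
= 0.0


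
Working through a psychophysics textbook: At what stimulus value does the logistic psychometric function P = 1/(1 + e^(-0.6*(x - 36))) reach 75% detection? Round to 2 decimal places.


At P = 0.75: 0.75 = 1/(1 + e^(-k*(x-x0)))
Solving: e^(-k*(x-x0)) = 1/3
x = x0 + ln(3)/k
ln(3) = 1.0986
x = 36 + 1.0986/0.6
= 36 + 1.831
= 37.83


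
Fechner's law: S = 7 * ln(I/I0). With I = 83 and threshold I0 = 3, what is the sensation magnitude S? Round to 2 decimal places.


S = 7 * ln(83/3)
I/I0 = 27.666667
ln(27.666667) = 3.3202
S = 7 * 3.3202
= 23.24


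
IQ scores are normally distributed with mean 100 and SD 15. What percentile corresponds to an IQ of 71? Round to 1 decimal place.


z = (IQ - mean) / SD
z = (71 - 100) / 15 = -1.9333
Percentile = Phi(-1.9333) * 100
Phi(-1.9333) = 0.0266
= 2.7


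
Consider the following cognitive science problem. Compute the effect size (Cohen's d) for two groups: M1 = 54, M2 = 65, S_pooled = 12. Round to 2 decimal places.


Cohen's d = (M1 - M2) / S_pooled
= (54 - 65) / 12
= -11 / 12
= -0.92


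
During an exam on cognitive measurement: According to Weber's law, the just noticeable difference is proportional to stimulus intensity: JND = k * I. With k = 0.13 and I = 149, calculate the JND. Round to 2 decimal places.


JND = k * I
JND = 0.13 * 149
= 19.37


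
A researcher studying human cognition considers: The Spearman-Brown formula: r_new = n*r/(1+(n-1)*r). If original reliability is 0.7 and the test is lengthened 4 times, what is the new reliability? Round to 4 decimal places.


r_new = n*r / (1 + (n-1)*r)
Numerator = 4 * 0.7 = 2.8
Denominator = 1 + 3 * 0.7 = 3.1
r_new = 2.8 / 3.1
= 0.9032


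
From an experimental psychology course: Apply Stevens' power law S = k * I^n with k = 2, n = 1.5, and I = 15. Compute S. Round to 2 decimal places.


S = 2 * 15^1.5
15^1.5 = 58.0948
S = 2 * 58.0948
= 116.19


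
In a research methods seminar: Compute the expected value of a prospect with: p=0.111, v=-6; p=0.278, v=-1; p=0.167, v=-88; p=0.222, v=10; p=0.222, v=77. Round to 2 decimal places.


EU = sum(p_i * v_i)
0.111 * -6 = -0.666
0.278 * -1 = -0.278
0.167 * -88 = -14.696
0.222 * 10 = 2.22
0.222 * 77 = 17.094
EU = -0.666 + -0.278 + -14.696 + 2.22 + 17.094
= 3.67


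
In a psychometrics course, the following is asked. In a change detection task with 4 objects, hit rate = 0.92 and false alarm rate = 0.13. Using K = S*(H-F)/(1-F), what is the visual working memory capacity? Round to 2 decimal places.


K = S * (H - F) / (1 - F)
H - F = 0.79
1 - F = 0.87
K = 4 * 0.79 / 0.87
= 3.63


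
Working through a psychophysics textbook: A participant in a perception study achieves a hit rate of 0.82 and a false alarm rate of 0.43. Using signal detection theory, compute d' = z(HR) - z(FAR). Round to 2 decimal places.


d' = z(HR) - z(FAR)
z(0.82) = 0.9154
z(0.43) = -0.1764
d' = 0.9154 - -0.1764
= 1.09


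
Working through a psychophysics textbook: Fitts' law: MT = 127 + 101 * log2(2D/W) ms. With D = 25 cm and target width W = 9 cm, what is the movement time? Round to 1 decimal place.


MT = 127 + 101 * log2(2*25/9)
2D/W = 5.555556
log2(5.555556) = 2.4739
MT = 127 + 101 * 2.4739
= 376.9 ms


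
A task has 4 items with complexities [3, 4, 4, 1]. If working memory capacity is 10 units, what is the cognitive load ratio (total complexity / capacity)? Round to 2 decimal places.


Total complexity = 3 + 4 + 4 + 1 = 12
Load = total / capacity = 12 / 10
= 1.20


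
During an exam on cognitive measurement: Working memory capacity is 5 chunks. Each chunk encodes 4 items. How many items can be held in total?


Total items = chunks * items_per_chunk
= 5 * 4
= 20


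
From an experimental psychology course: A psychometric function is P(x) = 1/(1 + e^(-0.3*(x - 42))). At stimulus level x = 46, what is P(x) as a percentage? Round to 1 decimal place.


P(x) = 1/(1 + e^(-0.3*(46 - 42)))
Exponent = -0.3 * 4 = -1.2
e^(-1.2) = 0.301194
P = 1/(1 + 0.301194) = 0.768525
Percentage = 76.9


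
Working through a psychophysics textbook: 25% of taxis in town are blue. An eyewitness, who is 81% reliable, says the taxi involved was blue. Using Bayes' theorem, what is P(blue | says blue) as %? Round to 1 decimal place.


P(blue | says blue) = P(says blue | blue)*P(blue) / [P(says blue | blue)*P(blue) + P(says blue | not blue)*P(not blue)]
Numerator = 0.81 * 0.25 = 0.2025
False identification = 0.19 * 0.75 = 0.1425
P = 0.2025 / (0.2025 + 0.1425)
= 0.2025 / 0.345
As percentage = 58.7


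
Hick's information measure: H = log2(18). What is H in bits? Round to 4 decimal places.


H = log2(n)
H = log2(18)
= 4.1699


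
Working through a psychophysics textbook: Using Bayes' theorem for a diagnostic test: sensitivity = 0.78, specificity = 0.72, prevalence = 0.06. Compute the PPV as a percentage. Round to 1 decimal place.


PPV = (sens * prev) / (sens * prev + (1-spec) * (1-prev))
Numerator = 0.78 * 0.06 = 0.0468
P(positive and no disease) = (1 - spec) * (1 - prev) = (1 - 0.72) * (1 - 0.06) = 0.2632
Denominator = 0.0468 + 0.2632 = 0.31
PPV = 0.0468 / 0.31 = 0.150968
As percentage = 15.1


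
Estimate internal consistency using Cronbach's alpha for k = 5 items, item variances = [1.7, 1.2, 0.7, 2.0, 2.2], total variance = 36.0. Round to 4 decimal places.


alpha = (k/(k-1)) * (1 - sum(s_i^2)/s_total^2)
sum(item variances) = 7.8
k/(k-1) = 5/4 = 1.25
1 - 7.8/36.0 = 1 - 0.216667 = 0.783333
alpha = 1.25 * 0.783333
= 0.9792


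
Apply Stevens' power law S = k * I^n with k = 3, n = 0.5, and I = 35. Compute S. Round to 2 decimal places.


S = 3 * 35^0.5
35^0.5 = 5.9161
S = 3 * 5.9161
= 17.75


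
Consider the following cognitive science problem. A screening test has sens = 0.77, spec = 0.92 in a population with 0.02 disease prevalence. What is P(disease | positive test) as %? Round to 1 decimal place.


PPV = (sens * prev) / (sens * prev + (1-spec) * (1-prev))
Numerator = 0.77 * 0.02 = 0.0154
P(positive and no disease) = (1 - spec) * (1 - prev) = (1 - 0.92) * (1 - 0.02) = 0.0784
Denominator = 0.0154 + 0.0784 = 0.0938
PPV = 0.0154 / 0.0938 = 0.164179
As percentage = 16.4


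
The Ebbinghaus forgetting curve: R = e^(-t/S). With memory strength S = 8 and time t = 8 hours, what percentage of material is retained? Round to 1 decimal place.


R = e^(-t/S)
-t/S = -8/8 = -1.0
R = e^(-1.0) = 0.367879
Percentage = 0.367879 * 100
= 36.8


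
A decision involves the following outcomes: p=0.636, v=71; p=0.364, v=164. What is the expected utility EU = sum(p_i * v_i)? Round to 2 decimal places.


EU = sum(p_i * v_i)
0.636 * 71 = 45.156
0.364 * 164 = 59.696
EU = 45.156 + 59.696
= 104.85


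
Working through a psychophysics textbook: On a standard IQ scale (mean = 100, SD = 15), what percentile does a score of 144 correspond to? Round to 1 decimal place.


z = (IQ - mean) / SD
z = (144 - 100) / 15 = 2.9333
Percentile = Phi(2.9333) * 100
Phi(2.9333) = 0.998323
= 99.8


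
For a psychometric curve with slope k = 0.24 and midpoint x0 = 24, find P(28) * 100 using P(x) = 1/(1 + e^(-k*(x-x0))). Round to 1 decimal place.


P(x) = 1/(1 + e^(-0.24*(28 - 24)))
Exponent = -0.24 * 4 = -0.96
e^(-0.96) = 0.382893
P = 1/(1 + 0.382893) = 0.723122
Percentage = 72.3


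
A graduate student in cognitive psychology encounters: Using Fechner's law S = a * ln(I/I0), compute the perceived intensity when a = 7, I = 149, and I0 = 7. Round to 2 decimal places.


S = 7 * ln(149/7)
I/I0 = 21.285714
ln(21.285714) = 3.058
S = 7 * 3.058
= 21.41


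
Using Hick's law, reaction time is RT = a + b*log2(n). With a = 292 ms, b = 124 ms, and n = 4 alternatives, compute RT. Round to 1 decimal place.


RT = 292 + 124 * log2(4)
log2(4) = 2.0
RT = 292 + 124 * 2.0
= 292 + 248.0
= 540.0 ms


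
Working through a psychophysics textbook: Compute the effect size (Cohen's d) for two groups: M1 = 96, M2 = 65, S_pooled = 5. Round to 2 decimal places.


Cohen's d = (M1 - M2) / S_pooled
= (96 - 65) / 5
= 31 / 5
= 6.20


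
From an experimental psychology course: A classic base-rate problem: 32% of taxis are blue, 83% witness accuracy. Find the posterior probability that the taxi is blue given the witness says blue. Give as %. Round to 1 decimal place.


P(blue | says blue) = P(says blue | blue)*P(blue) / [P(says blue | blue)*P(blue) + P(says blue | not blue)*P(not blue)]
Numerator = 0.83 * 0.32 = 0.2656
False identification = 0.17 * 0.68 = 0.1156
P = 0.2656 / (0.2656 + 0.1156)
= 0.2656 / 0.3812
As percentage = 69.7


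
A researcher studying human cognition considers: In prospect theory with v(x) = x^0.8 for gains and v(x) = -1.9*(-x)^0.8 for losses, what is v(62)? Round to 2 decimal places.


Since x = 62 >= 0, use v(x) = x^0.8
62^0.8 = 27.159
v(62) = 27.16


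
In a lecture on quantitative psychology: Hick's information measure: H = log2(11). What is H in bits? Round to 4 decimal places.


H = log2(n)
H = log2(11)
= 3.4594


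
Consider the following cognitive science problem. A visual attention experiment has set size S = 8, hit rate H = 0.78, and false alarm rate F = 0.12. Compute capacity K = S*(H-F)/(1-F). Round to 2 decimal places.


K = S * (H - F) / (1 - F)
H - F = 0.66
1 - F = 0.88
K = 8 * 0.66 / 0.88
= 6.00


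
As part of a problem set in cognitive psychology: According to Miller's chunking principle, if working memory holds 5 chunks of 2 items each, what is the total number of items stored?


Total items = chunks * items_per_chunk
= 5 * 2
= 10


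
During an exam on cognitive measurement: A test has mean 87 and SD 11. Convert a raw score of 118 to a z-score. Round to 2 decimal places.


z = (X - mu) / sigma
= (118 - 87) / 11
= 31 / 11
= 2.82


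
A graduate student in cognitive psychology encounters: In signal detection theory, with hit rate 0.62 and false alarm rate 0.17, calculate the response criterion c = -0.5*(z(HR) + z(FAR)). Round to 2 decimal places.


c = -0.5 * (z(HR) + z(FAR))
z(0.62) = 0.3055
z(0.17) = -0.9542
c = -0.5 * (0.3055 + -0.9542)
= -0.5 * -0.6487
= 0.32


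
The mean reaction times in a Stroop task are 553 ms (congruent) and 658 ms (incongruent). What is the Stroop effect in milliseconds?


Stroop effect = RT(incongruent) - RT(congruent)
= 658 - 553
= 105 ms


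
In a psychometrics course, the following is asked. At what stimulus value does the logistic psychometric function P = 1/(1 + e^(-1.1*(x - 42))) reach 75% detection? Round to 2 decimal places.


At P = 0.75: 0.75 = 1/(1 + e^(-k*(x-x0)))
Solving: e^(-k*(x-x0)) = 1/3
x = x0 + ln(3)/k
ln(3) = 1.0986
x = 42 + 1.0986/1.1
= 42 + 0.9987
= 43.00


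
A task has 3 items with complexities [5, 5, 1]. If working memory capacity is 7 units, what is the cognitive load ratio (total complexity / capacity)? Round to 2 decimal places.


Total complexity = 5 + 5 + 1 = 11
Load = total / capacity = 11 / 7
= 1.57


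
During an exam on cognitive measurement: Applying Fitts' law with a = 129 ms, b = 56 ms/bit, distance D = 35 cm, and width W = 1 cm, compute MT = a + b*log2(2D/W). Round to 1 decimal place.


MT = 129 + 56 * log2(2*35/1)
2D/W = 70.0
log2(70.0) = 6.1293
MT = 129 + 56 * 6.1293
= 472.2 ms


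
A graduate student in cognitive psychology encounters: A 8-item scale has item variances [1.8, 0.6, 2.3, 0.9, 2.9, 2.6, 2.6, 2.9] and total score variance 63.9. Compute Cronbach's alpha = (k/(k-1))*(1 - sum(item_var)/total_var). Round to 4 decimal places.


alpha = (k/(k-1)) * (1 - sum(s_i^2)/s_total^2)
sum(item variances) = 16.6
k/(k-1) = 8/7 = 1.142857
1 - 16.6/63.9 = 1 - 0.259781 = 0.740219
alpha = 1.142857 * 0.740219
= 0.8460


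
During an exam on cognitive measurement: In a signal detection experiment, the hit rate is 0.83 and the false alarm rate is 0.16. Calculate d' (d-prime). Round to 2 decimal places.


d' = z(HR) - z(FAR)
z(0.83) = 0.9542
z(0.16) = -0.9945
d' = 0.9542 - -0.9945
= 1.95


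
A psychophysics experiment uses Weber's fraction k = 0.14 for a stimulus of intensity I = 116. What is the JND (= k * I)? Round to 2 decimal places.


JND = k * I
JND = 0.14 * 116
= 16.24


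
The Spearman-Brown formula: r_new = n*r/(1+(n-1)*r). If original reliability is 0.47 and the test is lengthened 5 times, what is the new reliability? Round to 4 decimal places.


r_new = n*r / (1 + (n-1)*r)
Numerator = 5 * 0.47 = 2.35
Denominator = 1 + 4 * 0.47 = 2.88
r_new = 2.35 / 2.88
= 0.8160


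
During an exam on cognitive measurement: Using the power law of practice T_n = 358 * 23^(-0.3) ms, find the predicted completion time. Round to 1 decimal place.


T_n = 358 * 23^(-0.3)
23^(-0.3) = 0.390375
T_n = 358 * 0.390375
= 139.8 ms


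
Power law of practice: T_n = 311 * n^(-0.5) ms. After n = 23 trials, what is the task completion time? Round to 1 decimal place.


T_n = 311 * 23^(-0.5)
23^(-0.5) = 0.208514
T_n = 311 * 0.208514
= 64.8 ms


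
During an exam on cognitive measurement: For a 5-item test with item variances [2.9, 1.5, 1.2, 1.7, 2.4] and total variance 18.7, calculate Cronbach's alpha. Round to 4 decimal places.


alpha = (k/(k-1)) * (1 - sum(s_i^2)/s_total^2)
sum(item variances) = 9.7
k/(k-1) = 5/4 = 1.25
1 - 9.7/18.7 = 1 - 0.518717 = 0.481283
alpha = 1.25 * 0.481283
= 0.6016


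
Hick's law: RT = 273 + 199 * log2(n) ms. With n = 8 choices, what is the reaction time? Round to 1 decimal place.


RT = 273 + 199 * log2(8)
log2(8) = 3.0
RT = 273 + 199 * 3.0
= 273 + 597.0
= 870.0 ms


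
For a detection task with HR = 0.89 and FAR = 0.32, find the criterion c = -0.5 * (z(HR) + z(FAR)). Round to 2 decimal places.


c = -0.5 * (z(HR) + z(FAR))
z(0.89) = 1.2265
z(0.32) = -0.4677
c = -0.5 * (1.2265 + -0.4677)
= -0.5 * 0.7588
= -0.38


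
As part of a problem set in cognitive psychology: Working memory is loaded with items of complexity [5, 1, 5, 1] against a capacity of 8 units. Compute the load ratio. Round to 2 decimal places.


Total complexity = 5 + 1 + 5 + 1 = 12
Load = total / capacity = 12 / 8
= 1.50


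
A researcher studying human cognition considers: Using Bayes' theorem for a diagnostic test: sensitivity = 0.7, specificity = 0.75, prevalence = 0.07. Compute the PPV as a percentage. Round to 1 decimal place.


PPV = (sens * prev) / (sens * prev + (1-spec) * (1-prev))
Numerator = 0.7 * 0.07 = 0.049
P(positive and no disease) = (1 - spec) * (1 - prev) = (1 - 0.75) * (1 - 0.07) = 0.2325
Denominator = 0.049 + 0.2325 = 0.2815
PPV = 0.049 / 0.2815 = 0.174067
As percentage = 17.4


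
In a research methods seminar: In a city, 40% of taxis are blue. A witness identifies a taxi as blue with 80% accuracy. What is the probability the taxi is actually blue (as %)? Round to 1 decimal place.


P(blue | says blue) = P(says blue | blue)*P(blue) / [P(says blue | blue)*P(blue) + P(says blue | not blue)*P(not blue)]
Numerator = 0.8 * 0.4 = 0.32
False identification = 0.2 * 0.6 = 0.12
P = 0.32 / (0.32 + 0.12)
= 0.32 / 0.44
As percentage = 72.7


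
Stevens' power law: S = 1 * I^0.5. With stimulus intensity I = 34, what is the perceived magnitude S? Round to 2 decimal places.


S = 1 * 34^0.5
34^0.5 = 5.831
S = 1 * 5.831
= 5.83


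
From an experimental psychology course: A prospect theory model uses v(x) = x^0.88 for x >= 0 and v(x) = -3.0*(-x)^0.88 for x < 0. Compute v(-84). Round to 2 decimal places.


Since x = -84 < 0, use v(x) = -lambda*(-x)^alpha
(-x) = 84
84^0.88 = 49.3589
v(-84) = -3.0 * 49.3589
= -148.08


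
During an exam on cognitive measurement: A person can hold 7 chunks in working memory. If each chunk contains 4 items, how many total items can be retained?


Total items = chunks * items_per_chunk
= 7 * 4
= 28


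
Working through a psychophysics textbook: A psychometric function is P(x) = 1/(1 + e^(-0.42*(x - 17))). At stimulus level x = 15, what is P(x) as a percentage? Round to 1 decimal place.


P(x) = 1/(1 + e^(-0.42*(15 - 17)))
Exponent = -0.42 * -2 = 0.84
e^(0.84) = 2.316367
P = 1/(1 + 2.316367) = 0.301535
Percentage = 30.2


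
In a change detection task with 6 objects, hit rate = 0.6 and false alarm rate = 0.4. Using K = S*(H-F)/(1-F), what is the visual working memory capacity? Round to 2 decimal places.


K = S * (H - F) / (1 - F)
H - F = 0.2
1 - F = 0.6
K = 6 * 0.2 / 0.6
= 2.00


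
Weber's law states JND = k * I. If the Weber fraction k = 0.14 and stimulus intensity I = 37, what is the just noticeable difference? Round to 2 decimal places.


JND = k * I
JND = 0.14 * 37
= 5.18


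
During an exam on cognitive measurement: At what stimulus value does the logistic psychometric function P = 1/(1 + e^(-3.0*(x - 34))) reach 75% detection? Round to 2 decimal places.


At P = 0.75: 0.75 = 1/(1 + e^(-k*(x-x0)))
Solving: e^(-k*(x-x0)) = 1/3
x = x0 + ln(3)/k
ln(3) = 1.0986
x = 34 + 1.0986/3.0
= 34 + 0.3662
= 34.37


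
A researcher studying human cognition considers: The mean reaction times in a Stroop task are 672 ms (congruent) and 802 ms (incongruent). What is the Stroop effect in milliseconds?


Stroop effect = RT(incongruent) - RT(congruent)
= 802 - 672
= 130 ms


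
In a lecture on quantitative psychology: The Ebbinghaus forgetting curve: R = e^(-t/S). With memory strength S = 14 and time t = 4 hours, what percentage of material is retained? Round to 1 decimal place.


R = e^(-t/S)
-t/S = -4/14 = -0.285714
R = e^(-0.285714) = 0.751478
Percentage = 0.751478 * 100
= 75.1


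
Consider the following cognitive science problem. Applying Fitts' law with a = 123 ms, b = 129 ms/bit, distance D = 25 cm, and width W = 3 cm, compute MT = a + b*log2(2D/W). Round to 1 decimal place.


MT = 123 + 129 * log2(2*25/3)
2D/W = 16.666667
log2(16.666667) = 4.0589
MT = 123 + 129 * 4.0589
= 646.6 ms


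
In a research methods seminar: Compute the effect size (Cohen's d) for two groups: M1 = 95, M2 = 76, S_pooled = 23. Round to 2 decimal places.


Cohen's d = (M1 - M2) / S_pooled
= (95 - 76) / 23
= 19 / 23
= 0.83


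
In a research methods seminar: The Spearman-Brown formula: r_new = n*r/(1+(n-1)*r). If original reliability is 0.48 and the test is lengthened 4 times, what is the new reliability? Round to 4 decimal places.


r_new = n*r / (1 + (n-1)*r)
Numerator = 4 * 0.48 = 1.92
Denominator = 1 + 3 * 0.48 = 2.44
r_new = 1.92 / 2.44
= 0.7869


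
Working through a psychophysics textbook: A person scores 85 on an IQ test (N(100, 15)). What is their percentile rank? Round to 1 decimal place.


z = (IQ - mean) / SD
z = (85 - 100) / 15 = -1.0
Percentile = Phi(-1.0) * 100
Phi(-1.0) = 0.158655
= 15.9


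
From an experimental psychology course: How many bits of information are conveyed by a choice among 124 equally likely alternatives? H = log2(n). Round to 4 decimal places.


H = log2(n)
H = log2(124)
= 6.9542


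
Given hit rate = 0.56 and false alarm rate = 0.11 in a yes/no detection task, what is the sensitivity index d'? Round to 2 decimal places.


d' = z(HR) - z(FAR)
z(0.56) = 0.151
z(0.11) = -1.2265
d' = 0.151 - -1.2265
= 1.38


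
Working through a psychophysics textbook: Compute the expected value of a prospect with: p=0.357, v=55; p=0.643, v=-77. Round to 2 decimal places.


EU = sum(p_i * v_i)
0.357 * 55 = 19.635
0.643 * -77 = -49.511
EU = 19.635 + -49.511
= -29.88


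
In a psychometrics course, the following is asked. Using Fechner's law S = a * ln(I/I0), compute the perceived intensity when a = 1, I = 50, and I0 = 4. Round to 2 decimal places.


S = 1 * ln(50/4)
I/I0 = 12.5
ln(12.5) = 2.5257
S = 1 * 2.5257
= 2.53


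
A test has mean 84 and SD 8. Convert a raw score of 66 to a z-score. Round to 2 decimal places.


z = (X - mu) / sigma
= (66 - 84) / 8
= -18 / 8
= -2.25


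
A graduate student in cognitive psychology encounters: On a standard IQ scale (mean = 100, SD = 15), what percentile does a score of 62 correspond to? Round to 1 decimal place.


z = (IQ - mean) / SD
z = (62 - 100) / 15 = -2.5333
Percentile = Phi(-2.5333) * 100
Phi(-2.5333) = 0.00565
= 0.6
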